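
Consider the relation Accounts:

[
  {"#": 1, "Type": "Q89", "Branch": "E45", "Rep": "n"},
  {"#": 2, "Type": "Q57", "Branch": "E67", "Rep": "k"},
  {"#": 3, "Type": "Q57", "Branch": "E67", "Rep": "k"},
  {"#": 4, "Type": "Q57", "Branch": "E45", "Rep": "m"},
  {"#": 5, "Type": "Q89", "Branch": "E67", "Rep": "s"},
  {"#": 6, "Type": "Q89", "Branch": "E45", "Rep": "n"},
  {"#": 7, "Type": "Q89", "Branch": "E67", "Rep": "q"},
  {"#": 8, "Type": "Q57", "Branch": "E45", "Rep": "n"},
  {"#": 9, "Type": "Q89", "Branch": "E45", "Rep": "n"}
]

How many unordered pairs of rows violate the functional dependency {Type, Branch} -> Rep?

(Type=Q89, Branch=E45): all 3 rows agree on Rep — 0 pairs.
(Type=Q57, Branch=E67): all 2 rows agree on Rep — 0 pairs.
(Type=Q57, Branch=E45): violating pairs (4,8) — 1 pair.
(Type=Q89, Branch=E67): violating pairs (5,7) — 1 pair.

2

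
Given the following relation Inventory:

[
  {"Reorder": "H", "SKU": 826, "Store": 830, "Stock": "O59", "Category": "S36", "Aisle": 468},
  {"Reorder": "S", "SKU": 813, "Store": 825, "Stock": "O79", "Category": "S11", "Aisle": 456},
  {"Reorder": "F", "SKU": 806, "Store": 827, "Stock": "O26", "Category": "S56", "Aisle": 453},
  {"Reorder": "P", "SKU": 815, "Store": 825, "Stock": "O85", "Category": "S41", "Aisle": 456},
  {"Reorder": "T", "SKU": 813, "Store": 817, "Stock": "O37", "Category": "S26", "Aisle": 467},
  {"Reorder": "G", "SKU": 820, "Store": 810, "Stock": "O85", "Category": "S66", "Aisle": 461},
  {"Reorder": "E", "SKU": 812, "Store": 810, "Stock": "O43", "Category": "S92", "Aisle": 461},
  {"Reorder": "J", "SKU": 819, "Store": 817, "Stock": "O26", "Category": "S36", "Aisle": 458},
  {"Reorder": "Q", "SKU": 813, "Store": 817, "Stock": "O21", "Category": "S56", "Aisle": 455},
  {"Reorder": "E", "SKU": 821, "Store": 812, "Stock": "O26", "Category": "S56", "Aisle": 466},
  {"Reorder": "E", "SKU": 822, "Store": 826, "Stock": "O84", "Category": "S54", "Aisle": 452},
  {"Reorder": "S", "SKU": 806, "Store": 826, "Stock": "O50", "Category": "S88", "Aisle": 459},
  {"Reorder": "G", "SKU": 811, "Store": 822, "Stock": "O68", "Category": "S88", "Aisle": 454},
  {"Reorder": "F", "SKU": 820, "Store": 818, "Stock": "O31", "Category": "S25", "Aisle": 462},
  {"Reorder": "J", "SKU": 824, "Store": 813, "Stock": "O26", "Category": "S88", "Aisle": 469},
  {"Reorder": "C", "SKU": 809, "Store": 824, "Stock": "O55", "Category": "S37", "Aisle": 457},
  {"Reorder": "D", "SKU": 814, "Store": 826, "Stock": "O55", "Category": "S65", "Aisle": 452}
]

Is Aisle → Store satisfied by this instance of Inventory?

Aisle=468: 1 row → Store = 830 ✓
Aisle=456: 2 rows → Store = 825, 825 ✓
Aisle=453: 1 row → Store = 827 ✓
Aisle=467: 1 row → Store = 817 ✓
Aisle=461: 2 rows → Store = 810, 810 ✓
Aisle=458: 1 row → Store = 817 ✓
Aisle=455: 1 row → Store = 817 ✓
Aisle=466: 1 row → Store = 812 ✓
Aisle=452: 2 rows → Store = 826, 826 ✓
Aisle=459: 1 row → Store = 826 ✓
Aisle=454: 1 row → Store = 822 ✓
Aisle=462: 1 row → Store = 818 ✓
Aisle=469: 1 row → Store = 813 ✓
Aisle=457: 1 row → Store = 824 ✓
Every Aisle value is associated with a single Store value, so Aisle → Store holds.

Yes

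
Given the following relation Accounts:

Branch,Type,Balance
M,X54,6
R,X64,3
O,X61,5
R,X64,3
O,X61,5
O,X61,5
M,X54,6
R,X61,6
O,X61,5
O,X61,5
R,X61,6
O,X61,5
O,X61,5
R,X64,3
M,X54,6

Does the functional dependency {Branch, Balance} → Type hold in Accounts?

Yes

(Branch=M, Balance=6): 3 rows → Type = X54, X54, X54 ✓
(Branch=R, Balance=3): 3 rows → Type = X64, X64, X64 ✓
(Branch=O, Balance=5): 7 rows → Type = X61, X61, X61, X61, X61, X61, X61 ✓
(Branch=R, Balance=6): 2 rows → Type = X61, X61 ✓
Every {Branch, Balance} value is associated with a single Type value, so {Branch, Balance} → Type holds.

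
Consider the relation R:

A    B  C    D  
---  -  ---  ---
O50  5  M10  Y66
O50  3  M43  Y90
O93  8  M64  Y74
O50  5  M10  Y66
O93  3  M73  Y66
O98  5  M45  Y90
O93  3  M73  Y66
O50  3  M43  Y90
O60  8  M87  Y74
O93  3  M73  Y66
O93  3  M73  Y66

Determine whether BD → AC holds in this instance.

No

(B=5, D=Y66): 2 rows → {A,C} = (O50, M10), (O50, M10) ✓
(B=3, D=Y90): 2 rows → {A,C} = (O50, M43), (O50, M43) ✓
(B=8, D=Y74): 2 rows → {A,C} takes values {(O93, M64), (O60, M87)} — violation
(B=3, D=Y66): 4 rows → {A,C} = (O93, M73), (O93, M73), (O93, M73), (O93, M73) ✓
(B=5, D=Y90): 1 row → {A,C} = (O98, M45) ✓
Two rows agree on BD but differ on AC, so BD → AC does not hold.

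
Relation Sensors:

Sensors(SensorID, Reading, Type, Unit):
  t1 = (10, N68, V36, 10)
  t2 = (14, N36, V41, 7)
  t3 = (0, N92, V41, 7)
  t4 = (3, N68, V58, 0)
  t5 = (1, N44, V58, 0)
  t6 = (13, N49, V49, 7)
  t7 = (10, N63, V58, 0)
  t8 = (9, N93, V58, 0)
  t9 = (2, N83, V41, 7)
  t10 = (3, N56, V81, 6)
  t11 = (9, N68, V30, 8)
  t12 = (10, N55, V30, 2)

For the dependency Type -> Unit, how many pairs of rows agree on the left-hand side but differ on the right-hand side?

Type=V41: all 3 rows agree on Unit — 0 pairs.
Type=V58: all 4 rows agree on Unit — 0 pairs.
Type=V30: violating pairs (11,12) — 1 pair.

1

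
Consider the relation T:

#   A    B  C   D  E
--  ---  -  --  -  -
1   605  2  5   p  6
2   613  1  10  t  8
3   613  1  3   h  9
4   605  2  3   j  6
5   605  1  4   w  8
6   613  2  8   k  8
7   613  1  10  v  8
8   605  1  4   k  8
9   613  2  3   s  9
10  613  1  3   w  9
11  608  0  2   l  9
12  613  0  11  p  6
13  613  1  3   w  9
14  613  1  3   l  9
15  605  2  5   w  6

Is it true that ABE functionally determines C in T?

(A=605, B=2, E=6): rows 1, 4, 15 → C takes values {5, 3} — violation
(A=613, B=1, E=8): rows 2, 7 → C = 10, 10 ✓
(A=613, B=1, E=9): rows 3, 10, 13, 14 → C = 3, 3, 3, 3 ✓
(A=605, B=1, E=8): rows 5, 8 → C = 4, 4 ✓
(A=613, B=2, E=8): row 6 → C = 8 ✓
(A=613, B=2, E=9): row 9 → C = 3 ✓
(A=608, B=0, E=9): row 11 → C = 2 ✓
(A=613, B=0, E=6): row 12 → C = 11 ✓
Two rows agree on ABE but differ on C, so ABE -> C does not hold.

No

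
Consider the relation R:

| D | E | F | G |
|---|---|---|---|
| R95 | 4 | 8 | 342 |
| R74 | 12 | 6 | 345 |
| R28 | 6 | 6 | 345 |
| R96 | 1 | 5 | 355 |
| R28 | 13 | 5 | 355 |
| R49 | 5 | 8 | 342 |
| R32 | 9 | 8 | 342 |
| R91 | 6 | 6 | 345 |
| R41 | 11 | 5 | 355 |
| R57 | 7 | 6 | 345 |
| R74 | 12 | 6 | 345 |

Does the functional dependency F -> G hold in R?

F=8: 3 rows → G = 342, 342, 342 ✓
F=6: 5 rows → G = 345, 345, 345, 345, 345 ✓
F=5: 3 rows → G = 355, 355, 355 ✓
Every F value is associated with a single G value, so F -> G holds.

Yes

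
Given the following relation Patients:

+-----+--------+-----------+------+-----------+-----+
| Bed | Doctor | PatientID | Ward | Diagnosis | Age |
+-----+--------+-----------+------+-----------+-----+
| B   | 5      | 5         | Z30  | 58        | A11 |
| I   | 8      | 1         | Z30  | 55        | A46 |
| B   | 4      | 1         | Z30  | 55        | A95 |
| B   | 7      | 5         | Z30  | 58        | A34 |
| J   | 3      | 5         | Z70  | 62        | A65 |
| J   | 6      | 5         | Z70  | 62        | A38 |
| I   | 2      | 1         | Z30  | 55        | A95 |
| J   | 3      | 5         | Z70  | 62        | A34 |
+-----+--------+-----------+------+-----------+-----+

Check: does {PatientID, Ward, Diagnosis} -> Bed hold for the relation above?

No

(PatientID=5, Ward=Z30, Diagnosis=58): 2 rows → Bed = B, B ✓
(PatientID=1, Ward=Z30, Diagnosis=55): 3 rows → Bed takes values {I, B} — violation
(PatientID=5, Ward=Z70, Diagnosis=62): 3 rows → Bed = J, J, J ✓
Two rows agree on {PatientID, Ward, Diagnosis} but differ on Bed, so {PatientID, Ward, Diagnosis} -> Bed does not hold.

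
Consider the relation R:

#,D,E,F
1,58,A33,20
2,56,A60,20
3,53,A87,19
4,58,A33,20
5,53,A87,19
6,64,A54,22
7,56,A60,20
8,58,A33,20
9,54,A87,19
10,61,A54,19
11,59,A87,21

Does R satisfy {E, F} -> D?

No

(E=A33, F=20): rows 1, 4, 8 → D = 58, 58, 58 ✓
(E=A60, F=20): rows 2, 7 → D = 56, 56 ✓
(E=A87, F=19): rows 3, 5, 9 → D takes values {53, 54} — violation
(E=A54, F=22): row 6 → D = 64 ✓
(E=A54, F=19): row 10 → D = 61 ✓
(E=A87, F=21): row 11 → D = 59 ✓
Two rows agree on {E, F} but differ on D, so {E, F} -> D does not hold.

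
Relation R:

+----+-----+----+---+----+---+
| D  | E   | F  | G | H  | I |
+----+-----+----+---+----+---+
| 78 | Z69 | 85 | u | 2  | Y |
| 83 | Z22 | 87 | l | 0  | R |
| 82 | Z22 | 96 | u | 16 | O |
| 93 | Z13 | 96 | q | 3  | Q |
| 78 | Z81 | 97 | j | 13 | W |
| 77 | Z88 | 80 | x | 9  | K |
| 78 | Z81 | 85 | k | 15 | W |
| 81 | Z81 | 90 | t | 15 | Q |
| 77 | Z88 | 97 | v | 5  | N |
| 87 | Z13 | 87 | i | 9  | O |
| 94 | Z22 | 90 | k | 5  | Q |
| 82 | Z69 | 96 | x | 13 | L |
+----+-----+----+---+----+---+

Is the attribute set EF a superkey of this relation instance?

All 12 rows have distinct EF values, so EF → (all attributes) holds and EF is a superkey.

Yes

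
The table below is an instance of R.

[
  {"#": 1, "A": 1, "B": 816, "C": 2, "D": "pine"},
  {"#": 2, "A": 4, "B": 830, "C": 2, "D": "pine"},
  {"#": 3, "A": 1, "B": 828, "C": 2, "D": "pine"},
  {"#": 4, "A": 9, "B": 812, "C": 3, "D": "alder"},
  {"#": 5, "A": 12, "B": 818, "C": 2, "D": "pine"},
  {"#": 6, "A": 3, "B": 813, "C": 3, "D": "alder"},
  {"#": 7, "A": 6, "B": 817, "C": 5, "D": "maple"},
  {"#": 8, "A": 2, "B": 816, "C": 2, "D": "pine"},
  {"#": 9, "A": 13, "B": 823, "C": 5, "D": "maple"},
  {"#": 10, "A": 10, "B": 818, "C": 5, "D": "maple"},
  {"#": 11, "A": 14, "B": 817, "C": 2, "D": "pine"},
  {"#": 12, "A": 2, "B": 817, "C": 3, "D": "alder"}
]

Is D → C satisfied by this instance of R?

Yes

D=pine: rows 1, 2, 3, 5, 8, 11 → C = 2, 2, 2, 2, 2, 2 ✓
D=alder: rows 4, 6, 12 → C = 3, 3, 3 ✓
D=maple: rows 7, 9, 10 → C = 5, 5, 5 ✓
Every D value is associated with a single C value, so D → C holds.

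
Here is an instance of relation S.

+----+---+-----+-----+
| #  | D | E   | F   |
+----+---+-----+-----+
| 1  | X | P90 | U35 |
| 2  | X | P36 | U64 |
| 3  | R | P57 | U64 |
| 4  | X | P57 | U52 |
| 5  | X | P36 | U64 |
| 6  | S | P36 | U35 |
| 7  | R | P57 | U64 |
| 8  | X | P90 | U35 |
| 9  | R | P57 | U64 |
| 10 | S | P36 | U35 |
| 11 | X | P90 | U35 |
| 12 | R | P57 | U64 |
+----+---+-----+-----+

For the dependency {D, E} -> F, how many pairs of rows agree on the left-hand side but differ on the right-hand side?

0

(D=X, E=P90): all 3 rows agree on F — 0 pairs.
(D=X, E=P36): all 2 rows agree on F — 0 pairs.
(D=R, E=P57): all 4 rows agree on F — 0 pairs.
(D=S, E=P36): all 2 rows agree on F — 0 pairs.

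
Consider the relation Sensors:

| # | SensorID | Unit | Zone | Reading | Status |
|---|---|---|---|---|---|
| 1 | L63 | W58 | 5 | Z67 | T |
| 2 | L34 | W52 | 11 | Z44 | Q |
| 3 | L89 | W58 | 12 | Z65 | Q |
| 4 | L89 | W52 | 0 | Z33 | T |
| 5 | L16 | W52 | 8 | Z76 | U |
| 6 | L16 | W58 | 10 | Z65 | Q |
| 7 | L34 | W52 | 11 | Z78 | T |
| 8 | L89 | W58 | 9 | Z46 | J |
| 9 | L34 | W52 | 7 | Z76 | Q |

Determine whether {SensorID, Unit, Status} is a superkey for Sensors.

Rows 2 and 9 have the same {SensorID, Unit, Status} value (SensorID=L34, Unit=W52, Status=Q) but are distinct tuples, so {SensorID, Unit, Status} does not determine every attribute — not a superkey.

No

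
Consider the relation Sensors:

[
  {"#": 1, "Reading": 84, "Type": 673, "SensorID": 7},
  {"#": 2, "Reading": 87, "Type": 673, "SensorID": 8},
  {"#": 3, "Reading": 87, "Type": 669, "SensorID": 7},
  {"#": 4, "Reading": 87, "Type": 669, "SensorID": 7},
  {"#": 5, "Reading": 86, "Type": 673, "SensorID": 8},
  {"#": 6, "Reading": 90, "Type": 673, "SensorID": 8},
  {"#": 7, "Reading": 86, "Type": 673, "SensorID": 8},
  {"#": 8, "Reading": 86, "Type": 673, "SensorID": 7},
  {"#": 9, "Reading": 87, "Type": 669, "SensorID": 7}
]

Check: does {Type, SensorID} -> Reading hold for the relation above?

(Type=673, SensorID=7): rows 1, 8 → Reading takes values {84, 86} — violation
(Type=673, SensorID=8): rows 2, 5, 6, 7 → Reading takes values {87, 86, 90} — violation
(Type=669, SensorID=7): rows 3, 4, 9 → Reading = 87, 87, 87 ✓
Two rows agree on {Type, SensorID} but differ on Reading, so {Type, SensorID} -> Reading does not hold.

No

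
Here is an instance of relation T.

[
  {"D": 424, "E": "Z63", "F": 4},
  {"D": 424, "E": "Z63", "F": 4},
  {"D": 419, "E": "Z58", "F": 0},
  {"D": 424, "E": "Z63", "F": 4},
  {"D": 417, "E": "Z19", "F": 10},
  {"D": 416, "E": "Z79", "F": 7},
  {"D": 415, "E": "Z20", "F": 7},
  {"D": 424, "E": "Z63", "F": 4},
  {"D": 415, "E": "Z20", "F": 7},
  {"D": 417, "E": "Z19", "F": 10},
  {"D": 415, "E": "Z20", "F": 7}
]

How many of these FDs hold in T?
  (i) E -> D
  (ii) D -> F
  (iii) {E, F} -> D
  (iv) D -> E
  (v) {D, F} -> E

(i) E -> D: every LHS value maps to a single RHS value — holds.
(ii) D -> F: every LHS value maps to a single RHS value — holds.
(iii) {E, F} -> D: every LHS value maps to a single RHS value — holds.
(iv) D -> E: every LHS value maps to a single RHS value — holds.
(v) {D, F} -> E: every LHS value maps to a single RHS value — holds.
5 of the 5 dependencies hold.

5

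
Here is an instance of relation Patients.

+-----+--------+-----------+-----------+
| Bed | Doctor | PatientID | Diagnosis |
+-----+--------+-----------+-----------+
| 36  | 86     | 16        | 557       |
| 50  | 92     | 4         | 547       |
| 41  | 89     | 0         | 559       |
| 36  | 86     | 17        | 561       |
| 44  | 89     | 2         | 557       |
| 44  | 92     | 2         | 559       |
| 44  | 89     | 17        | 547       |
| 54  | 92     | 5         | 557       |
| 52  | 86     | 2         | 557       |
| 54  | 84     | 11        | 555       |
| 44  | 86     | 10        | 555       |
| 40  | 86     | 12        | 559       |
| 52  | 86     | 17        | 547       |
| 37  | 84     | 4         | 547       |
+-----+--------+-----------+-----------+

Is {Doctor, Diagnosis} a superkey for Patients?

Two distinct rows share (Doctor=86, Diagnosis=557), so {Doctor, Diagnosis} does not determine every attribute — not a superkey.

No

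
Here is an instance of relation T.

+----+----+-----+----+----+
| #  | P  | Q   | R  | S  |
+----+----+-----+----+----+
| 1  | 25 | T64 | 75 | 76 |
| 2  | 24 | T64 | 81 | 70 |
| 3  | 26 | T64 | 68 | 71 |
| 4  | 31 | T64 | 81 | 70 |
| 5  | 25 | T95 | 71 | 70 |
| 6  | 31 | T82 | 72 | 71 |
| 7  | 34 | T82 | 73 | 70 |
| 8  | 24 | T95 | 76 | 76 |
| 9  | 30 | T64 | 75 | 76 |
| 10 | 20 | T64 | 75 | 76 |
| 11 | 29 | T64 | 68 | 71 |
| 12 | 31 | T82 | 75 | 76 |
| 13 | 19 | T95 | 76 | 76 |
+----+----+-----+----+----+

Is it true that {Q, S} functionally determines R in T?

Yes

(Q=T64, S=76): rows 1, 9, 10 → R = 75, 75, 75 ✓
(Q=T64, S=70): rows 2, 4 → R = 81, 81 ✓
(Q=T64, S=71): rows 3, 11 → R = 68, 68 ✓
(Q=T95, S=70): row 5 → R = 71 ✓
(Q=T82, S=71): row 6 → R = 72 ✓
(Q=T82, S=70): row 7 → R = 73 ✓
(Q=T95, S=76): rows 8, 13 → R = 76, 76 ✓
(Q=T82, S=76): row 12 → R = 75 ✓
Every {Q, S} value is associated with a single R value, so {Q, S} -> R holds.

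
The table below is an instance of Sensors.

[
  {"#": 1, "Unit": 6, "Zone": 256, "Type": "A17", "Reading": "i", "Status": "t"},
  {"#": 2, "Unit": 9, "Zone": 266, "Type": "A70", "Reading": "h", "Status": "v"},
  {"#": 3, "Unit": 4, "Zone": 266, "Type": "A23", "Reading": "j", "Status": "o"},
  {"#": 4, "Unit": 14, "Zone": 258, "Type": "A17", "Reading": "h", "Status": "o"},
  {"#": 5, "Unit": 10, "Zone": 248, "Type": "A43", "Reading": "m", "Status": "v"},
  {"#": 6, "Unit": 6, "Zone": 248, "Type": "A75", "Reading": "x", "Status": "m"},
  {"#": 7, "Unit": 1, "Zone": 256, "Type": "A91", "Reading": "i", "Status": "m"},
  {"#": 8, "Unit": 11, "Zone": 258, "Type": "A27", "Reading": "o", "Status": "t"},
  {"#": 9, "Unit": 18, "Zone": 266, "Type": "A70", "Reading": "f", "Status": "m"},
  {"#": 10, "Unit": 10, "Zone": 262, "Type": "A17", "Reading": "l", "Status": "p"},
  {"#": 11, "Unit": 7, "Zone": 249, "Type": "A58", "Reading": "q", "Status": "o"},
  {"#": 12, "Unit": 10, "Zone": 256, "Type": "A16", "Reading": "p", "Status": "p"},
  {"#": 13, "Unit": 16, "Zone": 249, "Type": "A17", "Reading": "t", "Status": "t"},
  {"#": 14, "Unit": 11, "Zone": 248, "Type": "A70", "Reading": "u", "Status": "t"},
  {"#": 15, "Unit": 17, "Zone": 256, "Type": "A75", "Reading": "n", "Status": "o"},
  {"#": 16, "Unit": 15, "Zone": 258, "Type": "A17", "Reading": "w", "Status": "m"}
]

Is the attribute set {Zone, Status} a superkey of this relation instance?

Yes

All 16 rows have distinct {Zone, Status} values, so {Zone, Status} → (all attributes) holds and {Zone, Status} is a superkey.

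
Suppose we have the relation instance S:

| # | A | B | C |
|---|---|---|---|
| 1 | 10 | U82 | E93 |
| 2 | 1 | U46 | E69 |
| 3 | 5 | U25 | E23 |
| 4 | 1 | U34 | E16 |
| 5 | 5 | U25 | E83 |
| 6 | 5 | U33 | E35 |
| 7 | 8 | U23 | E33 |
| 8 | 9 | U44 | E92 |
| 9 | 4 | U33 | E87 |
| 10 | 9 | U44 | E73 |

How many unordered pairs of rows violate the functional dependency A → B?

A=1: violating pairs (2,4) — 1 pair.
A=5: violating pairs (3,6), (5,6) — 2 pairs.
A=9: all 2 rows agree on B — 0 pairs.

3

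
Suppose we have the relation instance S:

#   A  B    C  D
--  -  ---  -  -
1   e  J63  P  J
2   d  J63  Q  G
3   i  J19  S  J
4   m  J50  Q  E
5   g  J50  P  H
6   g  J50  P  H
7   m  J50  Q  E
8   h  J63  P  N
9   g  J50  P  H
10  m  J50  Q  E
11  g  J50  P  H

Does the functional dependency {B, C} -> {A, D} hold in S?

No

(B=J63, C=P): rows 1, 8 → {A,D} takes values {(e, J), (h, N)} — violation
(B=J63, C=Q): row 2 → {A,D} = (d, G) ✓
(B=J19, C=S): row 3 → {A,D} = (i, J) ✓
(B=J50, C=Q): rows 4, 7, 10 → {A,D} = (m, E), (m, E), (m, E) ✓
(B=J50, C=P): rows 5, 6, 9, 11 → {A,D} = (g, H), (g, H), (g, H), (g, H) ✓
Two rows agree on {B, C} but differ on {A, D}, so {B, C} -> {A, D} does not hold.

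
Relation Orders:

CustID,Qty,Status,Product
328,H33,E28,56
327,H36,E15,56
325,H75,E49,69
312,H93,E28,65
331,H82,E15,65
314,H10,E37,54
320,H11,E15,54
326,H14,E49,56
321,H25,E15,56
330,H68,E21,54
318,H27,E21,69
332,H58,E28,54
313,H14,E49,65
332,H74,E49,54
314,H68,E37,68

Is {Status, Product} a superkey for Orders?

Two distinct rows share (Status=E15, Product=56), so {Status, Product} does not determine every attribute — not a superkey.

No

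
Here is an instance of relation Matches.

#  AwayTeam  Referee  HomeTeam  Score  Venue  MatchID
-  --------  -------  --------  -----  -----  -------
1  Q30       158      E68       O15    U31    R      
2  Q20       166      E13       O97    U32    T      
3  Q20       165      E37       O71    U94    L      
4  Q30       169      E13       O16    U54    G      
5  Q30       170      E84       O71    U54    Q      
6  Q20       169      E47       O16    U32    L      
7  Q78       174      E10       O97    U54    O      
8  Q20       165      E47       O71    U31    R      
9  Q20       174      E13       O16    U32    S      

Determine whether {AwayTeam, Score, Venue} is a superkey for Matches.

Rows 6 and 9 have the same {AwayTeam, Score, Venue} value (AwayTeam=Q20, Score=O16, Venue=U32) but are distinct tuples, so {AwayTeam, Score, Venue} does not determine every attribute — not a superkey.

No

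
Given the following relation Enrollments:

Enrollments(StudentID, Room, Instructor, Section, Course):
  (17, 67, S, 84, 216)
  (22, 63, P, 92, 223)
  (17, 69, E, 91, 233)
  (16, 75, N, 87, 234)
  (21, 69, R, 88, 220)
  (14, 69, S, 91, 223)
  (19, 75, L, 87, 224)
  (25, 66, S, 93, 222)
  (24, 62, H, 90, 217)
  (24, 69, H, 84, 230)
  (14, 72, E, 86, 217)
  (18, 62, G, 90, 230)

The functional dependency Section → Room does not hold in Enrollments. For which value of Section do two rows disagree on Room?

84

Section=84: 2 rows → Room takes values {67, 69} — violation
Section=92: 1 row → Room = 63 ✓
Section=91: 2 rows → Room = 69, 69 ✓
Section=87: 2 rows → Room = 75, 75 ✓
Section=88: 1 row → Room = 69 ✓
Section=93: 1 row → Room = 66 ✓
Section=90: 2 rows → Room = 62, 62 ✓
Section=86: 1 row → Room = 72 ✓
The only Section value with inconsistent Room is Section=84.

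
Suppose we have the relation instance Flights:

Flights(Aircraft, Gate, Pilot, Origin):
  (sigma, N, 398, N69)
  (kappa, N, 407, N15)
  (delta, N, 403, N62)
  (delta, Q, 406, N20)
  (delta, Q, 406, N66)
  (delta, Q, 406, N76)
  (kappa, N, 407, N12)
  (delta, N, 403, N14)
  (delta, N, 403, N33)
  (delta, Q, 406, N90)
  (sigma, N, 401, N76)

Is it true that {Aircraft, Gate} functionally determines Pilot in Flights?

No

(Aircraft=sigma, Gate=N): 2 rows → Pilot takes values {398, 401} — violation
(Aircraft=kappa, Gate=N): 2 rows → Pilot = 407, 407 ✓
(Aircraft=delta, Gate=N): 3 rows → Pilot = 403, 403, 403 ✓
(Aircraft=delta, Gate=Q): 4 rows → Pilot = 406, 406, 406, 406 ✓
Two rows agree on {Aircraft, Gate} but differ on Pilot, so {Aircraft, Gate} -> Pilot does not hold.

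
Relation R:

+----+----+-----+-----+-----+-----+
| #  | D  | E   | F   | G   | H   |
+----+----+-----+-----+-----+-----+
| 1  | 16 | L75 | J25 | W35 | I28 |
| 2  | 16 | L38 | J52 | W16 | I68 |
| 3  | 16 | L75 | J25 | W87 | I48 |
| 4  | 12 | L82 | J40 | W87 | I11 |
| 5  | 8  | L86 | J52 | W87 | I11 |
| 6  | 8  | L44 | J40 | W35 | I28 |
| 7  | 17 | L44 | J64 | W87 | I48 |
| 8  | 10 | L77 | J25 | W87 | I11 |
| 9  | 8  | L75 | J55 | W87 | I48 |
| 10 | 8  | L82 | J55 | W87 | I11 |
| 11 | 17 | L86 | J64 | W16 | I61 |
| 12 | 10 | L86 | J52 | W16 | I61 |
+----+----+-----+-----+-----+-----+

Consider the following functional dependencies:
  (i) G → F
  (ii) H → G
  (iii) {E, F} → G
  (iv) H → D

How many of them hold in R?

(i) G → F: G=W35: rows 1, 6 → F takes values {J25, J40} — violation; G=W16: rows 2, 11, 12 → F takes values {J52, J64} — violation; G=W87: rows 3, 4, 5, 7, 8, 9, 10 → F takes values {J25, J40, J52, J64, J55} — violation — fails.
(ii) H → G: every LHS value maps to a single RHS value — holds.
(iii) {E, F} → G: (E=L75, F=J25): rows 1, 3 → G takes values {W35, W87} — violation; (E=L86, F=J52): rows 5, 12 → G takes values {W87, W16} — violation — fails.
(iv) H → D: H=I28: rows 1, 6 → D takes values {16, 8} — violation; H=I48: rows 3, 7, 9 → D takes values {16, 17, 8} — violation; H=I11: rows 4, 5, 8, 10 → D takes values {12, 8, 10} — violation; H=I61: rows 11, 12 → D takes values {17, 10} — violation — fails.
1 of the 4 dependencies holds.

1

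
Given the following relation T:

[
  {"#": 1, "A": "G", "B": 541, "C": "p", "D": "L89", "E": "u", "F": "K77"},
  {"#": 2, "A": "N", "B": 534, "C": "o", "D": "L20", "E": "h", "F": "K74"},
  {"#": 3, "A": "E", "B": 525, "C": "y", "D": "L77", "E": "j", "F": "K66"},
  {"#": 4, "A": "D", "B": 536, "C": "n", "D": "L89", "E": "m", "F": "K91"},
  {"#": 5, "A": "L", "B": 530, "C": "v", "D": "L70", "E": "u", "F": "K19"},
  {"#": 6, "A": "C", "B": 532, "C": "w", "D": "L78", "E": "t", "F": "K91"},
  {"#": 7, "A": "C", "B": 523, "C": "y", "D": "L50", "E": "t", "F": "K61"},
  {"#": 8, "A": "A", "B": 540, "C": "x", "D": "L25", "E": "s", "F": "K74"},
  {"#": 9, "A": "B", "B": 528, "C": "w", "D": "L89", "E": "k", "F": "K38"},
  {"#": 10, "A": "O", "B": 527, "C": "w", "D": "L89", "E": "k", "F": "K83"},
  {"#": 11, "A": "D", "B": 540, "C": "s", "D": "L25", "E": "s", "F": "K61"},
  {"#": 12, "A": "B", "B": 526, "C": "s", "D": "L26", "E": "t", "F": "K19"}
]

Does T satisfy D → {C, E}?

No

D=L89: rows 1, 4, 9, 10 → {C,E} takes values {(p, u), (n, m), (w, k)} — violation
D=L20: row 2 → {C,E} = (o, h) ✓
D=L77: row 3 → {C,E} = (y, j) ✓
D=L70: row 5 → {C,E} = (v, u) ✓
D=L78: row 6 → {C,E} = (w, t) ✓
D=L50: row 7 → {C,E} = (y, t) ✓
D=L25: rows 8, 11 → {C,E} takes values {(x, s), (s, s)} — violation
D=L26: row 12 → {C,E} = (s, t) ✓
Two rows agree on D but differ on {C, E}, so D → {C, E} does not hold.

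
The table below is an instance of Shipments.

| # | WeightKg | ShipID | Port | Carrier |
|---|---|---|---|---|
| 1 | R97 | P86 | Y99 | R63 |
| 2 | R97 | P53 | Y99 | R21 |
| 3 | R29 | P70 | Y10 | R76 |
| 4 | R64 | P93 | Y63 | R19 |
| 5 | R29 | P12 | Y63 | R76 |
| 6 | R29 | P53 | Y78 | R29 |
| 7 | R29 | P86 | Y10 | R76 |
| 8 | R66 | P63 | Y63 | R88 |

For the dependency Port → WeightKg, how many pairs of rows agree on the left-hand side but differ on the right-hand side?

Port=Y99: all 2 rows agree on WeightKg — 0 pairs.
Port=Y10: all 2 rows agree on WeightKg — 0 pairs.
Port=Y63: violating pairs (4,5), (4,8), (5,8) — 3 pairs.

3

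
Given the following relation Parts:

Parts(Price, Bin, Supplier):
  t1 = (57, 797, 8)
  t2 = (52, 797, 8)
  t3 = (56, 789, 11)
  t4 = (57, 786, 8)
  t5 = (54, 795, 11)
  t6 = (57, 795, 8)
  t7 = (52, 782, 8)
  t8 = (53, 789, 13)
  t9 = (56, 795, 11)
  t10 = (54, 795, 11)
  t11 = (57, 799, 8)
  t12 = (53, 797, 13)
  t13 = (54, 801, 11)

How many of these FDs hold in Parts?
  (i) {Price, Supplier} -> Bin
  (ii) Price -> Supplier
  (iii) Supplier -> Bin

(i) {Price, Supplier} -> Bin: (Price=57, Supplier=8): rows 1, 4, 6, 11 → Bin takes values {797, 786, 795, 799} — violation; (Price=52, Supplier=8): rows 2, 7 → Bin takes values {797, 782} — violation; (Price=56, Supplier=11): rows 3, 9 → Bin takes values {789, 795} — violation; (Price=54, Supplier=11): rows 5, 10, 13 → Bin takes values {795, 801} — violation; (Price=53, Supplier=13): rows 8, 12 → Bin takes values {789, 797} — violation — fails.
(ii) Price -> Supplier: every LHS value maps to a single RHS value — holds.
(iii) Supplier -> Bin: Supplier=8: rows 1, 2, 4, 6, 7, 11 → Bin takes values {797, 786, 795, 782, 799} — violation; Supplier=11: rows 3, 5, 9, 10, 13 → Bin takes values {789, 795, 801} — violation; Supplier=13: rows 8, 12 → Bin takes values {789, 797} — violation — fails.
1 of the 3 dependencies holds.

1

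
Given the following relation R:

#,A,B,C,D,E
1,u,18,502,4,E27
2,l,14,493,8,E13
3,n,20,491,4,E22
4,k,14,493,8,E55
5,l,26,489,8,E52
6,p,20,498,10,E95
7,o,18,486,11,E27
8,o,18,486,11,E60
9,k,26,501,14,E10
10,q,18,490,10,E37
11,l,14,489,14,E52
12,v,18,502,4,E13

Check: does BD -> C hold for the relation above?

(B=18, D=4): rows 1, 12 → C = 502, 502 ✓
(B=14, D=8): rows 2, 4 → C = 493, 493 ✓
(B=20, D=4): row 3 → C = 491 ✓
(B=26, D=8): row 5 → C = 489 ✓
(B=20, D=10): row 6 → C = 498 ✓
(B=18, D=11): rows 7, 8 → C = 486, 486 ✓
(B=26, D=14): row 9 → C = 501 ✓
(B=18, D=10): row 10 → C = 490 ✓
(B=14, D=14): row 11 → C = 489 ✓
Every BD value is associated with a single C value, so BD -> C holds.

Yes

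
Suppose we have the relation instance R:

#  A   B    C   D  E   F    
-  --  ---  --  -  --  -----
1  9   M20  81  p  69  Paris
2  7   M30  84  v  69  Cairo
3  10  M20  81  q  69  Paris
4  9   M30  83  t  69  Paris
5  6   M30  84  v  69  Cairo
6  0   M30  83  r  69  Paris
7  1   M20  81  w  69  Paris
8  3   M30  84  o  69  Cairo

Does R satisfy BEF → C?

(B=M20, E=69, F=Paris): rows 1, 3, 7 → C = 81, 81, 81 ✓
(B=M30, E=69, F=Cairo): rows 2, 5, 8 → C = 84, 84, 84 ✓
(B=M30, E=69, F=Paris): rows 4, 6 → C = 83, 83 ✓
Every BEF value is associated with a single C value, so BEF → C holds.

Yes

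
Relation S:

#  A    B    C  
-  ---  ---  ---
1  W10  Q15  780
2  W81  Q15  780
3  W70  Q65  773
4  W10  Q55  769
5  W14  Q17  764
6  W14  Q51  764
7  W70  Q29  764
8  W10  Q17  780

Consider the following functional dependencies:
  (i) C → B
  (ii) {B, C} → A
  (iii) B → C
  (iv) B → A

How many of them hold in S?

0

(i) C → B: C=780: rows 1, 2, 8 → B takes values {Q15, Q17} — violation; C=764: rows 5, 6, 7 → B takes values {Q17, Q51, Q29} — violation — fails.
(ii) {B, C} → A: (B=Q15, C=780): rows 1, 2 → A takes values {W10, W81} — violation — fails.
(iii) B → C: B=Q17: rows 5, 8 → C takes values {764, 780} — violation — fails.
(iv) B → A: B=Q15: rows 1, 2 → A takes values {W10, W81} — violation; B=Q17: rows 5, 8 → A takes values {W14, W10} — violation — fails.
None of the 4 dependencies hold.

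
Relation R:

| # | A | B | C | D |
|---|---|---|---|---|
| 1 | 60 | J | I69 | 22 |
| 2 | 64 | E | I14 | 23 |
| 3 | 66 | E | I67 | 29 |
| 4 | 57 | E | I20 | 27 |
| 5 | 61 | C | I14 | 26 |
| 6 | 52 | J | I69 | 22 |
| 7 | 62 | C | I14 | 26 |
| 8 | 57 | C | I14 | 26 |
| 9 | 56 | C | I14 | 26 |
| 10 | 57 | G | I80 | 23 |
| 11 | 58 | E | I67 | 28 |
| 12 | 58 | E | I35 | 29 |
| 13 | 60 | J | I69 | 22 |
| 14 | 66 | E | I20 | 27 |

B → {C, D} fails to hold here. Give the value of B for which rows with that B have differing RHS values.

B=J: rows 1, 6, 13 → {C,D} = (I69, 22), (I69, 22), (I69, 22) ✓
B=E: rows 2, 3, 4, 11, 12, 14 → {C,D} takes values {(I14, 23), (I67, 29), (I20, 27), (I67, 28), (I35, 29)} — violation
B=C: rows 5, 7, 8, 9 → {C,D} = (I14, 26), (I14, 26), (I14, 26), (I14, 26) ✓
B=G: row 10 → {C,D} = (I80, 23) ✓
The only B value with inconsistent RHS is B=E.

E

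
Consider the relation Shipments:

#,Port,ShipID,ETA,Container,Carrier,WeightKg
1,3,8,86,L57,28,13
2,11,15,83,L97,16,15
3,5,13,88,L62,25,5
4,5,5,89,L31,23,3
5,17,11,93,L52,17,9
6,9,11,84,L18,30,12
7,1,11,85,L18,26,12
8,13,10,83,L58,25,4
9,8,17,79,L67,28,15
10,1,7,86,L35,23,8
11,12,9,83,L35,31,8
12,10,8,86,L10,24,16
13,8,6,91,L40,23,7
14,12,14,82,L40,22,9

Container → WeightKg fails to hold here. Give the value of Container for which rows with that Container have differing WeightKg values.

L40

Container=L57: row 1 → WeightKg = 13 ✓
Container=L97: row 2 → WeightKg = 15 ✓
Container=L62: row 3 → WeightKg = 5 ✓
Container=L31: row 4 → WeightKg = 3 ✓
Container=L52: row 5 → WeightKg = 9 ✓
Container=L18: rows 6, 7 → WeightKg = 12, 12 ✓
Container=L58: row 8 → WeightKg = 4 ✓
Container=L67: row 9 → WeightKg = 15 ✓
Container=L35: rows 10, 11 → WeightKg = 8, 8 ✓
Container=L10: row 12 → WeightKg = 16 ✓
Container=L40: rows 13, 14 → WeightKg takes values {7, 9} — violation
The only Container value with inconsistent WeightKg is Container=L40.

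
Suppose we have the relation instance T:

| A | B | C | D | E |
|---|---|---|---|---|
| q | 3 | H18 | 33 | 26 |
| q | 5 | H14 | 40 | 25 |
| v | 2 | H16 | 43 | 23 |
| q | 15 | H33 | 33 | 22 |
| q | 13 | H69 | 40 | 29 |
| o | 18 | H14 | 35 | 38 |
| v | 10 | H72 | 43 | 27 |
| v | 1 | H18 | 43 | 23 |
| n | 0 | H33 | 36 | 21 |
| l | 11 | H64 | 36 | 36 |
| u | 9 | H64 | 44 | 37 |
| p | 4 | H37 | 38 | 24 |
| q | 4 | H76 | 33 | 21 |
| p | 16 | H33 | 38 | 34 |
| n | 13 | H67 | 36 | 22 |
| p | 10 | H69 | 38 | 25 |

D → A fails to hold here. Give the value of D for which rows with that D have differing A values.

36

D=33: 3 rows → A = q, q, q ✓
D=40: 2 rows → A = q, q ✓
D=43: 3 rows → A = v, v, v ✓
D=35: 1 row → A = o ✓
D=36: 3 rows → A takes values {n, l} — violation
D=44: 1 row → A = u ✓
D=38: 3 rows → A = p, p, p ✓
The only D value with inconsistent A is D=36.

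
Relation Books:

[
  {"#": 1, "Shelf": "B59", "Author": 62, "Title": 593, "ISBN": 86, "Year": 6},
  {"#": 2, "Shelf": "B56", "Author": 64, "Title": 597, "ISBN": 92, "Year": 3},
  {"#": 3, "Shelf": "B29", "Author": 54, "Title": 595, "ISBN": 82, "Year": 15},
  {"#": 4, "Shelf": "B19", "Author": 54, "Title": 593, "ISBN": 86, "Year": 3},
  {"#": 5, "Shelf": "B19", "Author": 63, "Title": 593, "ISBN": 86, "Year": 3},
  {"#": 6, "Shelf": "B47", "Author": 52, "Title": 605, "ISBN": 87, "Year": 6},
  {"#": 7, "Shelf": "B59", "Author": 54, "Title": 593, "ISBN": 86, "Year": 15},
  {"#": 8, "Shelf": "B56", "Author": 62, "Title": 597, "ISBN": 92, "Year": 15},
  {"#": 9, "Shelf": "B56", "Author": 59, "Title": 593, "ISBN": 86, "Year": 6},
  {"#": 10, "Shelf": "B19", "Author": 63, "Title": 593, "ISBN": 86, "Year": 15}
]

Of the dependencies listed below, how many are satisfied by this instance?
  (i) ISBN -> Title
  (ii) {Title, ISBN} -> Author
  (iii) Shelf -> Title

(i) ISBN -> Title: every LHS value maps to a single RHS value — holds.
(ii) {Title, ISBN} -> Author: (Title=593, ISBN=86): rows 1, 4, 5, 7, 9, 10 → Author takes values {62, 54, 63, 59} — violation; (Title=597, ISBN=92): rows 2, 8 → Author takes values {64, 62} — violation — fails.
(iii) Shelf -> Title: Shelf=B56: rows 2, 8, 9 → Title takes values {597, 593} — violation — fails.
1 of the 3 dependencies holds.

1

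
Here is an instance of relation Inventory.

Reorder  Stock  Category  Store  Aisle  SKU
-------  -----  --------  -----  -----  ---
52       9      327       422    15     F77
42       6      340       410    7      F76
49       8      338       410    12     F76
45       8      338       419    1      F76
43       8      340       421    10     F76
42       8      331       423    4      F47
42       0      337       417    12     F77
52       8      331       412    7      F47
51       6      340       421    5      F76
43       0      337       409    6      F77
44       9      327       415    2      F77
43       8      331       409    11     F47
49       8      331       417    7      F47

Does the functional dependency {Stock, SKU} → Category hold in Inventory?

No

(Stock=9, SKU=F77): 2 rows → Category = 327, 327 ✓
(Stock=6, SKU=F76): 2 rows → Category = 340, 340 ✓
(Stock=8, SKU=F76): 3 rows → Category takes values {338, 340} — violation
(Stock=8, SKU=F47): 4 rows → Category = 331, 331, 331, 331 ✓
(Stock=0, SKU=F77): 2 rows → Category = 337, 337 ✓
Two rows agree on {Stock, SKU} but differ on Category, so {Stock, SKU} → Category does not hold.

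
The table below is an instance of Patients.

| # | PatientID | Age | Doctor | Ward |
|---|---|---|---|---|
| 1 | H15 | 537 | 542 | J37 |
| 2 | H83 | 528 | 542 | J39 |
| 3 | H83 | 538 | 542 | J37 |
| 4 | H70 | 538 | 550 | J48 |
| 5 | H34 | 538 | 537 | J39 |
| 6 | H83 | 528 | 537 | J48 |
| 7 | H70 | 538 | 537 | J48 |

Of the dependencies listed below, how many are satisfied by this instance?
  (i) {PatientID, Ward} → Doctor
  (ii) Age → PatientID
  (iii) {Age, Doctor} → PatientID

0

(i) {PatientID, Ward} → Doctor: (PatientID=H70, Ward=J48): rows 4, 7 → Doctor takes values {550, 537} — violation — fails.
(ii) Age → PatientID: Age=538: rows 3, 4, 5, 7 → PatientID takes values {H83, H70, H34} — violation — fails.
(iii) {Age, Doctor} → PatientID: (Age=538, Doctor=537): rows 5, 7 → PatientID takes values {H34, H70} — violation — fails.
None of the 3 dependencies hold.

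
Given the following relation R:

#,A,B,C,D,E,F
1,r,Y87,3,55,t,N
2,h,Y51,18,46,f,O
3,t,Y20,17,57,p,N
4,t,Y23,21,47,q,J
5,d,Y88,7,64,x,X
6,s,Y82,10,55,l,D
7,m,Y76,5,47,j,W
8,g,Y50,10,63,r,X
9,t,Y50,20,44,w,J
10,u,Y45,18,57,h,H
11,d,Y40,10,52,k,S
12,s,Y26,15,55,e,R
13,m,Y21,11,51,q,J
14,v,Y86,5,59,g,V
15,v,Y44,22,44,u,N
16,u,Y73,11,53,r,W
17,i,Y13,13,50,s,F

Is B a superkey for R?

Rows 8 and 9 have the same B value B=Y50 but are distinct tuples, so B does not determine every attribute — not a superkey.

No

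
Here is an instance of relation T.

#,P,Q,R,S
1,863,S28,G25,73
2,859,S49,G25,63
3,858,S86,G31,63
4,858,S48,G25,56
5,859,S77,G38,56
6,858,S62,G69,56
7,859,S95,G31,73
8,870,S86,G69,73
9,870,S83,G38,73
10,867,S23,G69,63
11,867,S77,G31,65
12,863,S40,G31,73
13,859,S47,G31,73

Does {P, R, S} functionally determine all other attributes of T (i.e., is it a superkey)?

Rows 7 and 13 have the same {P, R, S} value (P=859, R=G31, S=73) but are distinct tuples, so {P, R, S} does not determine every attribute — not a superkey.

No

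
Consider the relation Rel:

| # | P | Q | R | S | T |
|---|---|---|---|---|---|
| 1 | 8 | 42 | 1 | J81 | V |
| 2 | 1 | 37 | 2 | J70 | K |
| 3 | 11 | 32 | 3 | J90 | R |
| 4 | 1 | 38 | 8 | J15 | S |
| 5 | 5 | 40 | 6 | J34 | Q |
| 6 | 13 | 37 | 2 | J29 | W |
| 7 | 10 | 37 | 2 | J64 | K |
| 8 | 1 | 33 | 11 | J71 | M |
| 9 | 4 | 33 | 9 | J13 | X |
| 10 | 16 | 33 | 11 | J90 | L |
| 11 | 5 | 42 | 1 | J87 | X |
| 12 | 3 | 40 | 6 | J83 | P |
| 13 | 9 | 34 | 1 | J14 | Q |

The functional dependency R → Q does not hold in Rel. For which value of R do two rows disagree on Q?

R=1: rows 1, 11, 13 → Q takes values {42, 34} — violation
R=2: rows 2, 6, 7 → Q = 37, 37, 37 ✓
R=3: row 3 → Q = 32 ✓
R=8: row 4 → Q = 38 ✓
R=6: rows 5, 12 → Q = 40, 40 ✓
R=11: rows 8, 10 → Q = 33, 33 ✓
R=9: row 9 → Q = 33 ✓
The only R value with inconsistent Q is R=1.

1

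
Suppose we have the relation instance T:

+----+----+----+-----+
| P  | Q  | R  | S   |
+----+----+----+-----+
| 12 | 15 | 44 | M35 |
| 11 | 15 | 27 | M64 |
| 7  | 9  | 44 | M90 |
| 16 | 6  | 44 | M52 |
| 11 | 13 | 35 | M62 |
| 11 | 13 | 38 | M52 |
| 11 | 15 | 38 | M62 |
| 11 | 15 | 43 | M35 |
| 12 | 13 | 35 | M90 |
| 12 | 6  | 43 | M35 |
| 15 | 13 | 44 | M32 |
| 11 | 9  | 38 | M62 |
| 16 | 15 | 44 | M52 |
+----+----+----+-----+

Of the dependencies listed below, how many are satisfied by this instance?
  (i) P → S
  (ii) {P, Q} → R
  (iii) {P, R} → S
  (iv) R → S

(i) P → S: P=12: 3 rows → S takes values {M35, M90} — violation; P=11: 6 rows → S takes values {M64, M62, M52, M35} — violation — fails.
(ii) {P, Q} → R: (P=11, Q=15): 3 rows → R takes values {27, 38, 43} — violation; (P=11, Q=13): 2 rows → R takes values {35, 38} — violation — fails.
(iii) {P, R} → S: (P=11, R=38): 3 rows → S takes values {M52, M62} — violation — fails.
(iv) R → S: R=44: 5 rows → S takes values {M35, M90, M52, M32} — violation; R=35: 2 rows → S takes values {M62, M90} — violation; R=38: 3 rows → S takes values {M52, M62} — violation — fails.
None of the 4 dependencies hold.

0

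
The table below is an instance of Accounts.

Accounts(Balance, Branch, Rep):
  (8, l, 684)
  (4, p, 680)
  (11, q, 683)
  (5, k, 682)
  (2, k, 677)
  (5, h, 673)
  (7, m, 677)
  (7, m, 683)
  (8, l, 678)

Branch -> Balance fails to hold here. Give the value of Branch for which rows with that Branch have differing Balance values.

Branch=l: 2 rows → Balance = 8, 8 ✓
Branch=p: 1 row → Balance = 4 ✓
Branch=q: 1 row → Balance = 11 ✓
Branch=k: 2 rows → Balance takes values {5, 2} — violation
Branch=h: 1 row → Balance = 5 ✓
Branch=m: 2 rows → Balance = 7, 7 ✓
The only Branch value with inconsistent Balance is Branch=k.

k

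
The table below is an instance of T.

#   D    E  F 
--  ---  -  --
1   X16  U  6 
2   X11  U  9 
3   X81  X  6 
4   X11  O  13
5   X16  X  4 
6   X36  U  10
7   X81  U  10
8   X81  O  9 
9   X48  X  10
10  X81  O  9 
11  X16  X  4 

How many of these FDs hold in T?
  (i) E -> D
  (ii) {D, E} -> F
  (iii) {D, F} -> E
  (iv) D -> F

(i) E -> D: E=U: rows 1, 2, 6, 7 → D takes values {X16, X11, X36, X81} — violation; E=X: rows 3, 5, 9, 11 → D takes values {X81, X16, X48} — violation; E=O: rows 4, 8, 10 → D takes values {X11, X81} — violation — fails.
(ii) {D, E} -> F: every LHS value maps to a single RHS value — holds.
(iii) {D, F} -> E: every LHS value maps to a single RHS value — holds.
(iv) D -> F: D=X16: rows 1, 5, 11 → F takes values {6, 4} — violation; D=X11: rows 2, 4 → F takes values {9, 13} — violation; D=X81: rows 3, 7, 8, 10 → F takes values {6, 10, 9} — violation — fails.
2 of the 4 dependencies hold.

2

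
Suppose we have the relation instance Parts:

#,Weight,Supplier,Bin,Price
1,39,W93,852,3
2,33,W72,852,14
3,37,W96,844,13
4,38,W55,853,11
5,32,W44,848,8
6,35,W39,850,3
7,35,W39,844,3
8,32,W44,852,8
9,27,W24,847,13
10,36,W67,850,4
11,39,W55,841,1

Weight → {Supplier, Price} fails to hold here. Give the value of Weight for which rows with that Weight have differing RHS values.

Weight=39: rows 1, 11 → {Supplier,Price} takes values {(W93, 3), (W55, 1)} — violation
Weight=33: row 2 → {Supplier,Price} = (W72, 14) ✓
Weight=37: row 3 → {Supplier,Price} = (W96, 13) ✓
Weight=38: row 4 → {Supplier,Price} = (W55, 11) ✓
Weight=32: rows 5, 8 → {Supplier,Price} = (W44, 8), (W44, 8) ✓
Weight=35: rows 6, 7 → {Supplier,Price} = (W39, 3), (W39, 3) ✓
Weight=27: row 9 → {Supplier,Price} = (W24, 13) ✓
Weight=36: row 10 → {Supplier,Price} = (W67, 4) ✓
The only Weight value with inconsistent RHS is Weight=39.

39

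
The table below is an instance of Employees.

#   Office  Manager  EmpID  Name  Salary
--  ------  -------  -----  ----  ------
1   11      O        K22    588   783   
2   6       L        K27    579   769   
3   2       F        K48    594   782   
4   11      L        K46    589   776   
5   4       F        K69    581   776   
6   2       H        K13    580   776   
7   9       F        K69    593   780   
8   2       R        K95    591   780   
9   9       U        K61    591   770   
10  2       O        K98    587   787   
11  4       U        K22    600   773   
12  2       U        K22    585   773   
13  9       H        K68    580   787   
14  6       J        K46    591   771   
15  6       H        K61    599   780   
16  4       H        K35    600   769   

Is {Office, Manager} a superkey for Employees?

All 16 rows have distinct {Office, Manager} values, so {Office, Manager} → (all attributes) holds and {Office, Manager} is a superkey.

Yes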